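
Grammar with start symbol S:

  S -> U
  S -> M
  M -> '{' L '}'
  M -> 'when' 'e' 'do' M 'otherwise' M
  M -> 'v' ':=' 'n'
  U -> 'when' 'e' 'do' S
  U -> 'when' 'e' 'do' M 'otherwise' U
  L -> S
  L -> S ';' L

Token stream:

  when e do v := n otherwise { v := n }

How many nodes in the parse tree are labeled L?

1

[S [M when e do [M v := n] otherwise [M { [L [S [M v := n]]] }]]]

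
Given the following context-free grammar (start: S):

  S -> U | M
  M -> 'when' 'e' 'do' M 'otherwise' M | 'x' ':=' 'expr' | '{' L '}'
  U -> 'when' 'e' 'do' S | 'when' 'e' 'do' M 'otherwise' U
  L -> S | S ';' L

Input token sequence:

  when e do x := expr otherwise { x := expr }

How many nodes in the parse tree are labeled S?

2

[S [M when e do [M x := expr] otherwise [M { [L [S [M x := expr]]] }]]]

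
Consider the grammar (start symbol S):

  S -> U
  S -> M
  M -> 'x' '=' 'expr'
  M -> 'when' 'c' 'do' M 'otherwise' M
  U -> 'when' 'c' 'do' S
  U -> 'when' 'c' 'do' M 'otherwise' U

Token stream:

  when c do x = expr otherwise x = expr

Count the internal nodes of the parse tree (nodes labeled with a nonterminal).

[S [M when c do [M x = expr] otherwise [M x = expr]]]

4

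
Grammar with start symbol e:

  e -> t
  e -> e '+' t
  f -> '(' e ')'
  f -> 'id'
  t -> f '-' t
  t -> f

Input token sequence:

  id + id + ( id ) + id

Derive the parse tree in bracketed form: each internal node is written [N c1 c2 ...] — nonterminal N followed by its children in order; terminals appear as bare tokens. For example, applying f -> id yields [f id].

e
e + t
e + t + t
e + t + t + t
t + t + t + t
f + t + t + t
id + t + t + t
id + f + t + t
id + id + t + t
id + id + f + t
id + id + ( e ) + t
id + id + ( t ) + t
id + id + ( f ) + t
id + id + ( id ) + t
id + id + ( id ) + f
id + id + ( id ) + id

[e [e [e [e [t [f id]]] + [t [f id]]] + [t [f ( [e [t [f id]]] )]]] + [t [f id]]]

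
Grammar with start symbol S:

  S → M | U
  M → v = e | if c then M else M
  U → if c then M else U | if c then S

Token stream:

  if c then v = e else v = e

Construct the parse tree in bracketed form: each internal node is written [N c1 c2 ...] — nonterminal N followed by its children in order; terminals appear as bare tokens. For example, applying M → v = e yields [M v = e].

S
M
if c then M else M
if c then v = e else M
if c then v = e else v = e

[S [M if c then [M v = e] else [M v = e]]]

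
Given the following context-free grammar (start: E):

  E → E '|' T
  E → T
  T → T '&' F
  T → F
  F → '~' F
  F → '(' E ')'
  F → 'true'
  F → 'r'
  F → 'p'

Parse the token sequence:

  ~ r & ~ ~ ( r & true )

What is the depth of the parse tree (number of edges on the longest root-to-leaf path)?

9

[E [T [T [F ~ [F r]]] & [F ~ [F ~ [F ( [E [T [T [F r]] & [F true]]] )]]]]]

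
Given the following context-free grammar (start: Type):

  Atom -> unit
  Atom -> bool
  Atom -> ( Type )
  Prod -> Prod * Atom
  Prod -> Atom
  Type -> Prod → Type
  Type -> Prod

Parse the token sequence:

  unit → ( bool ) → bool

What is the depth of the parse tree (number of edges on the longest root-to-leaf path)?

[Type [Prod [Atom unit]] → [Type [Prod [Atom ( [Type [Prod [Atom bool]]] )]] → [Type [Prod [Atom bool]]]]]

7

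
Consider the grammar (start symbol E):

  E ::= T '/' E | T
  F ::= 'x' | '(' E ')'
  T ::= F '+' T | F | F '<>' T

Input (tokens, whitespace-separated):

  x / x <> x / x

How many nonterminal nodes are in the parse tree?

[E [T [F x]] / [E [T [F x] <> [T [F x]]] / [E [T [F x]]]]]

11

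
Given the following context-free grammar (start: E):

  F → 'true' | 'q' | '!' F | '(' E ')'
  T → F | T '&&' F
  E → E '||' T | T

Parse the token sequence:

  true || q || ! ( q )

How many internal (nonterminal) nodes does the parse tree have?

13

[E [E [E [T [F true]]] || [T [F q]]] || [T [F ! [F ( [E [T [F q]]] )]]]]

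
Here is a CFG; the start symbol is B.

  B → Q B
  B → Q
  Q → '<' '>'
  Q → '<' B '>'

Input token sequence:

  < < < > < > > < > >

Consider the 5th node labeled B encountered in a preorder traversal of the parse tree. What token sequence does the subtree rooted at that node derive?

[B [Q < [B [Q < [B [Q < >] [B [Q < >]]] >] [B [Q < >]]] >]]

< >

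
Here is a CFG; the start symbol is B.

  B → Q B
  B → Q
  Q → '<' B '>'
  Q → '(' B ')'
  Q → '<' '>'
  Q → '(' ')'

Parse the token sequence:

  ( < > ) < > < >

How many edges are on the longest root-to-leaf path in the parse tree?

[B [Q ( [B [Q < >]] )] [B [Q < >] [B [Q < >]]]]

4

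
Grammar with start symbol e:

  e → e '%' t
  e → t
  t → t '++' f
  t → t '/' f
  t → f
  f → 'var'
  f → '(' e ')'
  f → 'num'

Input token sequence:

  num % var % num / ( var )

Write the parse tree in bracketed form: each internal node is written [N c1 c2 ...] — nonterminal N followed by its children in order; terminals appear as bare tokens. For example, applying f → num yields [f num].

e
e % t
e % t % t
t % t % t
f % t % t
num % t % t
num % f % t
num % var % t
num % var % t / f
num % var % f / f
num % var % num / f
num % var % num / ( e )
num % var % num / ( t )
num % var % num / ( f )
num % var % num / ( var )

[e [e [e [t [f num]]] % [t [f var]]] % [t [t [f num]] / [f ( [e [t [f var]]] )]]]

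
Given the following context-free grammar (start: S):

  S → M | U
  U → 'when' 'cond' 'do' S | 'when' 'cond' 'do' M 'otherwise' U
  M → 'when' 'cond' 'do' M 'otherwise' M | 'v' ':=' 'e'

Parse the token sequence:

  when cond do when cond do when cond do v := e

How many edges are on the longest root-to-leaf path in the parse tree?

[S [U when cond do [S [U when cond do [S [U when cond do [S [M v := e]]]]]]]]

8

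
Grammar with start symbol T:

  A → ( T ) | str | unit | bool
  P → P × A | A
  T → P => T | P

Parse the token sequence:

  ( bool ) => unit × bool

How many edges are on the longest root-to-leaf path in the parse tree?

[T [P [A ( [T [P [A bool]]] )]] => [T [P [P [A unit]] × [A bool]]]]

6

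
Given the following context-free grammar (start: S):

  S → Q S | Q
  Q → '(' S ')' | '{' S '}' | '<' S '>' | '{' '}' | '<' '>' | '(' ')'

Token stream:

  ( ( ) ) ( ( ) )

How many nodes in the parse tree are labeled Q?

[S [Q ( [S [Q ( )]] )] [S [Q ( [S [Q ( )]] )]]]

4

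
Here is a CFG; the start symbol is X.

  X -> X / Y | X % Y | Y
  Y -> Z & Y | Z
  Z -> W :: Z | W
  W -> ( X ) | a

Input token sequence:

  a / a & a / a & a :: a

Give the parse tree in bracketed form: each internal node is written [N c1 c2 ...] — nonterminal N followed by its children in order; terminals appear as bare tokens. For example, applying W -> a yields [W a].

[X [X [X [Y [Z [W a]]]] / [Y [Z [W a]] & [Y [Z [W a]]]]] / [Y [Z [W a]] & [Y [Z [W a] :: [Z [W a]]]]]]

X
X / Y
X / Y / Y
Y / Y / Y
Z / Y / Y
W / Y / Y
a / Y / Y
a / Z & Y / Y
a / W & Y / Y
a / a & Y / Y
a / a & Z / Y
a / a & W / Y
a / a & a / Y
a / a & a / Z & Y
a / a & a / W & Y
a / a & a / a & Y
a / a & a / a & Z
a / a & a / a & W :: Z
a / a & a / a & a :: Z
a / a & a / a & a :: W
a / a & a / a & a :: a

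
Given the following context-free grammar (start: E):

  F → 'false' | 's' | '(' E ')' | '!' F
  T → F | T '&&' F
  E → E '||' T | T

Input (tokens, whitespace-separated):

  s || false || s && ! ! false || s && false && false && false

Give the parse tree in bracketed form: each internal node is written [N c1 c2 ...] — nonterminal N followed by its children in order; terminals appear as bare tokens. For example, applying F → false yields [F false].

E
E || T
E || T || T
E || T || T || T
T || T || T || T
F || T || T || T
s || T || T || T
s || F || T || T
s || false || T || T
s || false || T && F || T
s || false || F && F || T
s || false || s && F || T
s || false || s && ! F || T
s || false || s && ! ! F || T
s || false || s && ! ! false || T
s || false || s && ! ! false || T && F
s || false || s && ! ! false || T && F && F
s || false || s && ! ! false || T && F && F && F
s || false || s && ! ! false || F && F && F && F
s || false || s && ! ! false || s && F && F && F
s || false || s && ! ! false || s && false && F && F
s || false || s && ! ! false || s && false && false && F
s || false || s && ! ! false || s && false && false && false

[E [E [E [E [T [F s]]] || [T [F false]]] || [T [T [F s]] && [F ! [F ! [F false]]]]] || [T [T [T [T [F s]] && [F false]] && [F false]] && [F false]]]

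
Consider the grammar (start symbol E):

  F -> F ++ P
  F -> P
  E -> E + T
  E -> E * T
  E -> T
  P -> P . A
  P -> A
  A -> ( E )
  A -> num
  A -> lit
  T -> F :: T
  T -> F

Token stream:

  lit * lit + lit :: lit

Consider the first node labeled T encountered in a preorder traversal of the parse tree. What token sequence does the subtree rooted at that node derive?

[E [E [E [T [F [P [A lit]]]]] * [T [F [P [A lit]]]]] + [T [F [P [A lit]]] :: [T [F [P [A lit]]]]]]

lit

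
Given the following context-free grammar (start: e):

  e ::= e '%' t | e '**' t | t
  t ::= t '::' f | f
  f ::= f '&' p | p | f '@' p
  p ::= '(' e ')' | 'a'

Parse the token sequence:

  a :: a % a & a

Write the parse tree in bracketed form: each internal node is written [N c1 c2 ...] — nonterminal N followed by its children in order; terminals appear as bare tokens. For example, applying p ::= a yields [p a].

[e [e [t [t [f [p a]]] :: [f [p a]]]] % [t [f [f [p a]] & [p a]]]]

e
e % t
t % t
t :: f % t
f :: f % t
p :: f % t
a :: f % t
a :: p % t
a :: a % t
a :: a % f
a :: a % f & p
a :: a % p & p
a :: a % a & p
a :: a % a & a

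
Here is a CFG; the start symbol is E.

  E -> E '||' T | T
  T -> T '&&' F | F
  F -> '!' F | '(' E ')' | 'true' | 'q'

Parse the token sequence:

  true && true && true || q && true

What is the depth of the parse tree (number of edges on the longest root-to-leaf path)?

[E [E [T [T [T [F true]] && [F true]] && [F true]]] || [T [T [F q]] && [F true]]]

6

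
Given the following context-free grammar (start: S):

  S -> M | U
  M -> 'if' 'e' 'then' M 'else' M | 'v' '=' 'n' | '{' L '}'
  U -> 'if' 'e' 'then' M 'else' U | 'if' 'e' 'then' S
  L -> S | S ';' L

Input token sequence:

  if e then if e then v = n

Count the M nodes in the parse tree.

1

[S [U if e then [S [U if e then [S [M v = n]]]]]]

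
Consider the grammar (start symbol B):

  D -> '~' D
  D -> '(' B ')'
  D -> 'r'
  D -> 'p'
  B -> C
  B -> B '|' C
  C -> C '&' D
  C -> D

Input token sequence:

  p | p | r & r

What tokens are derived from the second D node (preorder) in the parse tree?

p

[B [B [B [C [D p]]] | [C [D p]]] | [C [C [D r]] & [D r]]]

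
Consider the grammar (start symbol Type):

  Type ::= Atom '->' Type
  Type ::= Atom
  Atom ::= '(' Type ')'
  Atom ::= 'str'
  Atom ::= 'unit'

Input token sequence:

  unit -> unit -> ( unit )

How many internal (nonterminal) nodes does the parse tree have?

8

[Type [Atom unit] -> [Type [Atom unit] -> [Type [Atom ( [Type [Atom unit]] )]]]]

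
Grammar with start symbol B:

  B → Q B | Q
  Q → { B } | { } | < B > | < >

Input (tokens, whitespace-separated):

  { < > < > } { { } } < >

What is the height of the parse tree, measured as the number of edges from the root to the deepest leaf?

5

[B [Q { [B [Q < >] [B [Q < >]]] }] [B [Q { [B [Q { }]] }] [B [Q < >]]]]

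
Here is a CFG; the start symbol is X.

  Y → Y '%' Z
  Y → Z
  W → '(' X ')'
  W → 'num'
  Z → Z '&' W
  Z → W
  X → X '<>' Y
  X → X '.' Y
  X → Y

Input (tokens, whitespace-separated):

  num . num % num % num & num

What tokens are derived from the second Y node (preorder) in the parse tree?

[X [X [Y [Z [W num]]]] . [Y [Y [Y [Z [W num]]] % [Z [W num]]] % [Z [Z [W num]] & [W num]]]]

num % num % num & num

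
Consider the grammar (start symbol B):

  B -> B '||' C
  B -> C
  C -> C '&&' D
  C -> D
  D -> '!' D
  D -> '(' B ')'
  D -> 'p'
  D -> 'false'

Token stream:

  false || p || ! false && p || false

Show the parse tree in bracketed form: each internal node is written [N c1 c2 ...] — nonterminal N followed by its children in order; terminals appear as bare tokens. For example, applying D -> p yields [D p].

B
B || C
B || C || C
B || C || C || C
C || C || C || C
D || C || C || C
false || C || C || C
false || D || C || C
false || p || C || C
false || p || C && D || C
false || p || D && D || C
false || p || ! D && D || C
false || p || ! false && D || C
false || p || ! false && p || C
false || p || ! false && p || D
false || p || ! false && p || false

[B [B [B [B [C [D false]]] || [C [D p]]] || [C [C [D ! [D false]]] && [D p]]] || [C [D false]]]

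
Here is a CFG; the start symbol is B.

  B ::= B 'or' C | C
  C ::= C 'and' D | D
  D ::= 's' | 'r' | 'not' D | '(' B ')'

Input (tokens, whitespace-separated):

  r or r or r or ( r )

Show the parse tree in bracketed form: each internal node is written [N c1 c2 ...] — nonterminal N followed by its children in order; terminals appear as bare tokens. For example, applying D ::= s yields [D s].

[B [B [B [B [C [D r]]] or [C [D r]]] or [C [D r]]] or [C [D ( [B [C [D r]]] )]]]

B
B or C
B or C or C
B or C or C or C
C or C or C or C
D or C or C or C
r or C or C or C
r or D or C or C
r or r or C or C
r or r or D or C
r or r or r or C
r or r or r or D
r or r or r or ( B )
r or r or r or ( C )
r or r or r or ( D )
r or r or r or ( r )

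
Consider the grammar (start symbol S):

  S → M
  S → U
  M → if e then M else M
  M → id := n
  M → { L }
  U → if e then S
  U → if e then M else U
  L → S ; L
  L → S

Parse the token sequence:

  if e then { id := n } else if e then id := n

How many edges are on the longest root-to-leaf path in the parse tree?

6

[S [U if e then [M { [L [S [M id := n]]] }] else [U if e then [S [M id := n]]]]]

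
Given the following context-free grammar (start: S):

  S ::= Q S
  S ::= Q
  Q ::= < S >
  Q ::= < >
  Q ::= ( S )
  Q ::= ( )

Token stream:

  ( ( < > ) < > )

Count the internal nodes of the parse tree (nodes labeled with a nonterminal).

[S [Q ( [S [Q ( [S [Q < >]] )] [S [Q < >]]] )]]

8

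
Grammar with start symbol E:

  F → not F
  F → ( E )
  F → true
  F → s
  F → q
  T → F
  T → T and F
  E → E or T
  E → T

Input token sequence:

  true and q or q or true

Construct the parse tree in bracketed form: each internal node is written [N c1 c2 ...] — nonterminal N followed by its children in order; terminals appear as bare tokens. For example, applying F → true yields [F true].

E
E or T
E or T or T
T or T or T
T and F or T or T
F and F or T or T
true and F or T or T
true and q or T or T
true and q or F or T
true and q or q or T
true and q or q or F
true and q or q or true

[E [E [E [T [T [F true]] and [F q]]] or [T [F q]]] or [T [F true]]]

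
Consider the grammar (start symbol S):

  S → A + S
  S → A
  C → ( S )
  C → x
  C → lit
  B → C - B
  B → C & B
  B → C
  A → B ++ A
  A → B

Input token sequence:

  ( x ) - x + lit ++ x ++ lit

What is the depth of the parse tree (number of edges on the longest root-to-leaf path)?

8

[S [A [B [C ( [S [A [B [C x]]]] )] - [B [C x]]]] + [S [A [B [C lit]] ++ [A [B [C x]] ++ [A [B [C lit]]]]]]]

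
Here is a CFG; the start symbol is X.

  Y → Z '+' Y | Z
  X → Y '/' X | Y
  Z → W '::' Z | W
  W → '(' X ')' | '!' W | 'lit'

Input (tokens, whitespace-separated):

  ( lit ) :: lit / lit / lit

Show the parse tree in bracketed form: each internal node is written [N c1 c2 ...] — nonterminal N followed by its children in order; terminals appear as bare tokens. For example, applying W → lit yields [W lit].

[X [Y [Z [W ( [X [Y [Z [W lit]]]] )] :: [Z [W lit]]]] / [X [Y [Z [W lit]]] / [X [Y [Z [W lit]]]]]]

X
Y / X
Z / X
W :: Z / X
( X ) :: Z / X
( Y ) :: Z / X
( Z ) :: Z / X
( W ) :: Z / X
( lit ) :: Z / X
( lit ) :: W / X
( lit ) :: lit / X
( lit ) :: lit / Y / X
( lit ) :: lit / Z / X
( lit ) :: lit / W / X
( lit ) :: lit / lit / X
( lit ) :: lit / lit / Y
( lit ) :: lit / lit / Z
( lit ) :: lit / lit / W
( lit ) :: lit / lit / lit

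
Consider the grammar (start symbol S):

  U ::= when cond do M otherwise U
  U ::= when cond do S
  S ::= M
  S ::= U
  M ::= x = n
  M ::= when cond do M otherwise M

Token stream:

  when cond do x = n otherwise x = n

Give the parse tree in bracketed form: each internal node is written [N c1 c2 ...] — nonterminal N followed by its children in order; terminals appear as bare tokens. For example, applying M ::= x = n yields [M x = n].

[S [M when cond do [M x = n] otherwise [M x = n]]]

S
M
when cond do M otherwise M
when cond do x = n otherwise M
when cond do x = n otherwise x = n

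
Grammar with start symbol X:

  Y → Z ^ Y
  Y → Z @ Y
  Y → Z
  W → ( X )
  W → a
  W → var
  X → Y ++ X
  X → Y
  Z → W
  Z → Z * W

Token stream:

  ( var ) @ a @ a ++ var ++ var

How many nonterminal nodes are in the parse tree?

22

[X [Y [Z [W ( [X [Y [Z [W var]]]] )]] @ [Y [Z [W a]] @ [Y [Z [W a]]]]] ++ [X [Y [Z [W var]]] ++ [X [Y [Z [W var]]]]]]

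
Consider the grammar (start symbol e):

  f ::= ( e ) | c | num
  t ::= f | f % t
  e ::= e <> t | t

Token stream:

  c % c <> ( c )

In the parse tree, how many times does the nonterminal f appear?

[e [e [t [f c] % [t [f c]]]] <> [t [f ( [e [t [f c]]] )]]]

4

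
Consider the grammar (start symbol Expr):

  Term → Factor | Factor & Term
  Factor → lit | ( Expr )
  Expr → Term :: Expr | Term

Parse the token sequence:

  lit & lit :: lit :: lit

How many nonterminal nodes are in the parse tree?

[Expr [Term [Factor lit] & [Term [Factor lit]]] :: [Expr [Term [Factor lit]] :: [Expr [Term [Factor lit]]]]]

11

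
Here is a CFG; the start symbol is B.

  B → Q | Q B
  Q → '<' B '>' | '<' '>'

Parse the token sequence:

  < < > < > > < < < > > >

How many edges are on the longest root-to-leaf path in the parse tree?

[B [Q < [B [Q < >] [B [Q < >]]] >] [B [Q < [B [Q < [B [Q < >]] >]] >]]]

7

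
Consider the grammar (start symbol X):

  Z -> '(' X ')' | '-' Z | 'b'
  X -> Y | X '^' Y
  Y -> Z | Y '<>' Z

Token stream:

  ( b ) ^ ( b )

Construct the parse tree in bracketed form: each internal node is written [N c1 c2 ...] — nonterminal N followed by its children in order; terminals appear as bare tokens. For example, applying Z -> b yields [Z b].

[X [X [Y [Z ( [X [Y [Z b]]] )]]] ^ [Y [Z ( [X [Y [Z b]]] )]]]

X
X ^ Y
Y ^ Y
Z ^ Y
( X ) ^ Y
( Y ) ^ Y
( Z ) ^ Y
( b ) ^ Y
( b ) ^ Z
( b ) ^ ( X )
( b ) ^ ( Y )
( b ) ^ ( Z )
( b ) ^ ( b )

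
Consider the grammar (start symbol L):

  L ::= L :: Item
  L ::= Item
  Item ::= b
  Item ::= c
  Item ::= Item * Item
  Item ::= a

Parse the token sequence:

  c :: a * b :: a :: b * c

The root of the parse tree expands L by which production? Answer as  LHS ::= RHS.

L ::= L :: Item

[L [L [L [L [Item c]] :: [Item [Item a] * [Item b]]] :: [Item a]] :: [Item [Item b] * [Item c]]]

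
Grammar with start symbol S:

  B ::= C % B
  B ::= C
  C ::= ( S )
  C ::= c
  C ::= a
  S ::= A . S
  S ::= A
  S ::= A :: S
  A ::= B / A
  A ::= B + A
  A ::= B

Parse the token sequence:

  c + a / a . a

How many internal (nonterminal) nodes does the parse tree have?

14

[S [A [B [C c]] + [A [B [C a]] / [A [B [C a]]]]] . [S [A [B [C a]]]]]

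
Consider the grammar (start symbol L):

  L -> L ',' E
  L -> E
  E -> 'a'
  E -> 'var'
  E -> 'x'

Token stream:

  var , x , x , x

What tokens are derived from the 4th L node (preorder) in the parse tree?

var

[L [L [L [L [E var]] , [E x]] , [E x]] , [E x]]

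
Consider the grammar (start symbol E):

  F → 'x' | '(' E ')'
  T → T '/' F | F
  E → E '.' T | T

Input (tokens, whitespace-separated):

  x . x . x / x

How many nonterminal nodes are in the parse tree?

11

[E [E [E [T [F x]]] . [T [F x]]] . [T [T [F x]] / [F x]]]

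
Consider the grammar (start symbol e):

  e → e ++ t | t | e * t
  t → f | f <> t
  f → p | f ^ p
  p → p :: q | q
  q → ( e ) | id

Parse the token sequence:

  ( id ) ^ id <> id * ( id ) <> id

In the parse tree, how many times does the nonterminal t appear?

6

[e [e [t [f [f [p [q ( [e [t [f [p [q id]]]]] )]]] ^ [p [q id]]] <> [t [f [p [q id]]]]]] * [t [f [p [q ( [e [t [f [p [q id]]]]] )]]] <> [t [f [p [q id]]]]]]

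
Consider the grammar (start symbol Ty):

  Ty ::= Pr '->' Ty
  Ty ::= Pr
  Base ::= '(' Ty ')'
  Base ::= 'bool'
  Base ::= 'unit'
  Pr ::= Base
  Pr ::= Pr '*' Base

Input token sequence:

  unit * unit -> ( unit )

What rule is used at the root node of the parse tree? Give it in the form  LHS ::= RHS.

Ty ::= Pr '->' Ty

[Ty [Pr [Pr [Base unit]] * [Base unit]] -> [Ty [Pr [Base ( [Ty [Pr [Base unit]]] )]]]]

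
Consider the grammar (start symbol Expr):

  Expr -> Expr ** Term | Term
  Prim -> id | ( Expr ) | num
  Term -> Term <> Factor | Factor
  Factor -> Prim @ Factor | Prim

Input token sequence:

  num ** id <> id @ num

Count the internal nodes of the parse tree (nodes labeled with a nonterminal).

13

[Expr [Expr [Term [Factor [Prim num]]]] ** [Term [Term [Factor [Prim id]]] <> [Factor [Prim id] @ [Factor [Prim num]]]]]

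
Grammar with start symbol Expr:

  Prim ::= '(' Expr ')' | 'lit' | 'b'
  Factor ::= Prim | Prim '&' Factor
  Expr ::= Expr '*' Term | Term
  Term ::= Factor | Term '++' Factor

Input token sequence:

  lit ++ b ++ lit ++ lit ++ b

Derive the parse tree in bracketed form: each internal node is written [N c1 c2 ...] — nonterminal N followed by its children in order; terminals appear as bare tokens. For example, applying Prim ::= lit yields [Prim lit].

[Expr [Term [Term [Term [Term [Term [Factor [Prim lit]]] ++ [Factor [Prim b]]] ++ [Factor [Prim lit]]] ++ [Factor [Prim lit]]] ++ [Factor [Prim b]]]]

Expr
Term
Term ++ Factor
Term ++ Factor ++ Factor
Term ++ Factor ++ Factor ++ Factor
Term ++ Factor ++ Factor ++ Factor ++ Factor
Factor ++ Factor ++ Factor ++ Factor ++ Factor
Prim ++ Factor ++ Factor ++ Factor ++ Factor
lit ++ Factor ++ Factor ++ Factor ++ Factor
lit ++ Prim ++ Factor ++ Factor ++ Factor
lit ++ b ++ Factor ++ Factor ++ Factor
lit ++ b ++ Prim ++ Factor ++ Factor
lit ++ b ++ lit ++ Factor ++ Factor
lit ++ b ++ lit ++ Prim ++ Factor
lit ++ b ++ lit ++ lit ++ Factor
lit ++ b ++ lit ++ lit ++ Prim
lit ++ b ++ lit ++ lit ++ b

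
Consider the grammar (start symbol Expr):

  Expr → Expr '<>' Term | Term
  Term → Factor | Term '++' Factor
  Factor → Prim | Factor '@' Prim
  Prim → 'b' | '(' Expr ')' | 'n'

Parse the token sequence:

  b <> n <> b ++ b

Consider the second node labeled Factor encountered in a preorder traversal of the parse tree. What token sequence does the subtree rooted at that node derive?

n

[Expr [Expr [Expr [Term [Factor [Prim b]]]] <> [Term [Factor [Prim n]]]] <> [Term [Term [Factor [Prim b]]] ++ [Factor [Prim b]]]]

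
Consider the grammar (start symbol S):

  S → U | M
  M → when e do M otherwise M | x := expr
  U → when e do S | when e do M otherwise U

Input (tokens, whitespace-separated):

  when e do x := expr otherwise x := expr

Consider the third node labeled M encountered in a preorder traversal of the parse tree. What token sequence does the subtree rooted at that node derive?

[S [M when e do [M x := expr] otherwise [M x := expr]]]

x := expr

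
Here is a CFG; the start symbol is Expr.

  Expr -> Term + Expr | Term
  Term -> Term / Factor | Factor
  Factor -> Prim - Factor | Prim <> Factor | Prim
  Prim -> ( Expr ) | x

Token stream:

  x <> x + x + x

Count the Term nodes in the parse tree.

[Expr [Term [Factor [Prim x] <> [Factor [Prim x]]]] + [Expr [Term [Factor [Prim x]]] + [Expr [Term [Factor [Prim x]]]]]]

3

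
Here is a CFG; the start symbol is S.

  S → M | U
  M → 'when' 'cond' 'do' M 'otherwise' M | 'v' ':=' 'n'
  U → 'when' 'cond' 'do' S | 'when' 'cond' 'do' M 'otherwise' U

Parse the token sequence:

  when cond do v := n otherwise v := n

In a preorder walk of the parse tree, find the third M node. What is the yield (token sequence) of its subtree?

[S [M when cond do [M v := n] otherwise [M v := n]]]

v := n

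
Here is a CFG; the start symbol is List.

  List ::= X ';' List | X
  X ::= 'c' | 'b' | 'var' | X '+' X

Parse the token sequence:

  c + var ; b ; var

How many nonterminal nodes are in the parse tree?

8

[List [X [X c] + [X var]] ; [List [X b] ; [List [X var]]]]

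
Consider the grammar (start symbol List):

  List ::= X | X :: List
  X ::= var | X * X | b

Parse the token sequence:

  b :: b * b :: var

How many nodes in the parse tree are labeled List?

3

[List [X b] :: [List [X [X b] * [X b]] :: [List [X var]]]]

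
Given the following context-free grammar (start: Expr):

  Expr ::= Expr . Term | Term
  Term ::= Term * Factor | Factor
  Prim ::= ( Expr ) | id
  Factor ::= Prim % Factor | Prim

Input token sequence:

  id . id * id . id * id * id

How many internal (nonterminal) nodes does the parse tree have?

21

[Expr [Expr [Expr [Term [Factor [Prim id]]]] . [Term [Term [Factor [Prim id]]] * [Factor [Prim id]]]] . [Term [Term [Term [Factor [Prim id]]] * [Factor [Prim id]]] * [Factor [Prim id]]]]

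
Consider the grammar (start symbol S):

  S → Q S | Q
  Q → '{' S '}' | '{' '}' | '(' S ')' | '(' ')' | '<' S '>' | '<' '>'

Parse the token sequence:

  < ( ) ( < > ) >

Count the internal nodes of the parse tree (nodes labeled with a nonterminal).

8

[S [Q < [S [Q ( )] [S [Q ( [S [Q < >]] )]]] >]]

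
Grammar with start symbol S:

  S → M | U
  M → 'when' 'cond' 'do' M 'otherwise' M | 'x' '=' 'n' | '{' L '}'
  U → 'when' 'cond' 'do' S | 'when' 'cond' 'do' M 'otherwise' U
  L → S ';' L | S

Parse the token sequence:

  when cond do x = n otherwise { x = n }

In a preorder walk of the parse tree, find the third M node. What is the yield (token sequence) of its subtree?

[S [M when cond do [M x = n] otherwise [M { [L [S [M x = n]]] }]]]

{ x = n }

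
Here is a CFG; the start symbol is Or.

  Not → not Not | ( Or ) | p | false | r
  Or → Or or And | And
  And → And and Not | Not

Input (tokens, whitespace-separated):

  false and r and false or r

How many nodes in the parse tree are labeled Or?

2

[Or [Or [And [And [And [Not false]] and [Not r]] and [Not false]]] or [And [Not r]]]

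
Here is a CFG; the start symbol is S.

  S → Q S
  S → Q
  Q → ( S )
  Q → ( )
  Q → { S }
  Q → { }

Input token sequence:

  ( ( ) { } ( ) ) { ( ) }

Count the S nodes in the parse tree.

[S [Q ( [S [Q ( )] [S [Q { }] [S [Q ( )]]]] )] [S [Q { [S [Q ( )]] }]]]

6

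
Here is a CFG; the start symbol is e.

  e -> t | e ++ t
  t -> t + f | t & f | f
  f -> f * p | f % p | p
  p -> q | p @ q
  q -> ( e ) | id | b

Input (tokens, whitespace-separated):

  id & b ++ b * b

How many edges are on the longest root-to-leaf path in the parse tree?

7

[e [e [t [t [f [p [q id]]]] & [f [p [q b]]]]] ++ [t [f [f [p [q b]]] * [p [q b]]]]]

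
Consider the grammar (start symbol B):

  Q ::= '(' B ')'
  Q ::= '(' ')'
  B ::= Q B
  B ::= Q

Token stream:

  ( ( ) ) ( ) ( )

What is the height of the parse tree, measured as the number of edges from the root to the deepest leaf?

[B [Q ( [B [Q ( )]] )] [B [Q ( )] [B [Q ( )]]]]

4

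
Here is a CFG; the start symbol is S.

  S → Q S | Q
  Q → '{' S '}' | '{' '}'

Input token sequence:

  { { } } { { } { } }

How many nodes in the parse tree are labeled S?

5

[S [Q { [S [Q { }]] }] [S [Q { [S [Q { }] [S [Q { }]]] }]]]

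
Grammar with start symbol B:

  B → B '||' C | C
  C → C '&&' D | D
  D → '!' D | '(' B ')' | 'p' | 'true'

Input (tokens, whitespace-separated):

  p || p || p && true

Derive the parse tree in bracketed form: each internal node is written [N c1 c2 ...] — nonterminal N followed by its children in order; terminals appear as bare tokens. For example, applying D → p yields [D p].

[B [B [B [C [D p]]] || [C [D p]]] || [C [C [D p]] && [D true]]]

B
B || C
B || C || C
C || C || C
D || C || C
p || C || C
p || D || C
p || p || C
p || p || C && D
p || p || D && D
p || p || p && D
p || p || p && true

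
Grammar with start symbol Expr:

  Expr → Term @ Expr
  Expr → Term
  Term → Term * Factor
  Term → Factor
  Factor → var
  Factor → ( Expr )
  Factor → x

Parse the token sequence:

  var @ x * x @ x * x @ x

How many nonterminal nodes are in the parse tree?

[Expr [Term [Factor var]] @ [Expr [Term [Term [Factor x]] * [Factor x]] @ [Expr [Term [Term [Factor x]] * [Factor x]] @ [Expr [Term [Factor x]]]]]]

16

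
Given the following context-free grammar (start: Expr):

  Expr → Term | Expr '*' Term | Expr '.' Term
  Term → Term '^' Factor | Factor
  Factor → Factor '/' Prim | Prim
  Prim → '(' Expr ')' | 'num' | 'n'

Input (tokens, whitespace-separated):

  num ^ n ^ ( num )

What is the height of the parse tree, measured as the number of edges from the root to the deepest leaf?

8

[Expr [Term [Term [Term [Factor [Prim num]]] ^ [Factor [Prim n]]] ^ [Factor [Prim ( [Expr [Term [Factor [Prim num]]]] )]]]]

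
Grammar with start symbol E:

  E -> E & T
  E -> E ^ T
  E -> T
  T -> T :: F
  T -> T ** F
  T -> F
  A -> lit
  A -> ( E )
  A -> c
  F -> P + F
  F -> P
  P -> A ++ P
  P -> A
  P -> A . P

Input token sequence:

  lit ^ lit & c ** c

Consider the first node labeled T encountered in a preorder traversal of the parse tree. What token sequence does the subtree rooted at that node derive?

lit

[E [E [E [T [F [P [A lit]]]]] ^ [T [F [P [A lit]]]]] & [T [T [F [P [A c]]]] ** [F [P [A c]]]]]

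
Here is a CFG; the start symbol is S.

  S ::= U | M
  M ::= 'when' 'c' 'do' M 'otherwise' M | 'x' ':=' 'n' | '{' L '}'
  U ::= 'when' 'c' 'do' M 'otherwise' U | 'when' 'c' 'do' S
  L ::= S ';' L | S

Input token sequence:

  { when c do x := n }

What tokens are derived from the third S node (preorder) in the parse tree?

x := n

[S [M { [L [S [U when c do [S [M x := n]]]]] }]]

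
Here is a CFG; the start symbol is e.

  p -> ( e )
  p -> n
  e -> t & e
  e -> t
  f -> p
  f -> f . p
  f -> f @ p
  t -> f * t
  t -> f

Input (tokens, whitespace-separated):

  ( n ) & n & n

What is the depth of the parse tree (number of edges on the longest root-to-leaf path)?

8

[e [t [f [p ( [e [t [f [p n]]]] )]]] & [e [t [f [p n]]] & [e [t [f [p n]]]]]]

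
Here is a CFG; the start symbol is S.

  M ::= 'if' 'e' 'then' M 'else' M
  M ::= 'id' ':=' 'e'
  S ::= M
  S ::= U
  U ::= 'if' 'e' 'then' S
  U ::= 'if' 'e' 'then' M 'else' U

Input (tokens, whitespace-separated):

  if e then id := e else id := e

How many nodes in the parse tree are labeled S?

[S [M if e then [M id := e] else [M id := e]]]

1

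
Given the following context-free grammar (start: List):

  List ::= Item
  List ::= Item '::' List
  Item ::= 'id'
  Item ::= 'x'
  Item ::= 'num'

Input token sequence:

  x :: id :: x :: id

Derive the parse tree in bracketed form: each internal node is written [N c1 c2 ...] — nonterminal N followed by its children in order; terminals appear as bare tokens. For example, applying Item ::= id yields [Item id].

List
Item :: List
x :: List
x :: Item :: List
x :: id :: List
x :: id :: Item :: List
x :: id :: x :: List
x :: id :: x :: Item
x :: id :: x :: id

[List [Item x] :: [List [Item id] :: [List [Item x] :: [List [Item id]]]]]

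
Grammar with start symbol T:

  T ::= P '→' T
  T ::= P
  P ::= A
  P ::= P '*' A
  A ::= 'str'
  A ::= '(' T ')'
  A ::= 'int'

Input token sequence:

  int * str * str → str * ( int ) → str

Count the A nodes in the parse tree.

7

[T [P [P [P [A int]] * [A str]] * [A str]] → [T [P [P [A str]] * [A ( [T [P [A int]]] )]] → [T [P [A str]]]]]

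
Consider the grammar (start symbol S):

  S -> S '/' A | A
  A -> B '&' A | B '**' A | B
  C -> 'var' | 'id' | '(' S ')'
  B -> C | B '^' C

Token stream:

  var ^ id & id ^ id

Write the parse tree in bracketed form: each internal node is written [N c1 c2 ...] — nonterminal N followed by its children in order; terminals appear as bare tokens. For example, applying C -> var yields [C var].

S
A
B & A
B ^ C & A
C ^ C & A
var ^ C & A
var ^ id & A
var ^ id & B
var ^ id & B ^ C
var ^ id & C ^ C
var ^ id & id ^ C
var ^ id & id ^ id

[S [A [B [B [C var]] ^ [C id]] & [A [B [B [C id]] ^ [C id]]]]]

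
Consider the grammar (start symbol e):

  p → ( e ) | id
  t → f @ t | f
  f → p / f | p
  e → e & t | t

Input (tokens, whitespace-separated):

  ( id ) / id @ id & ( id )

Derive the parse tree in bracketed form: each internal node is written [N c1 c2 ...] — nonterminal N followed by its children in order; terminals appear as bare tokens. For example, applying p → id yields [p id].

e
e & t
t & t
f @ t & t
p / f @ t & t
( e ) / f @ t & t
( t ) / f @ t & t
( f ) / f @ t & t
( p ) / f @ t & t
( id ) / f @ t & t
( id ) / p @ t & t
( id ) / id @ t & t
( id ) / id @ f & t
( id ) / id @ p & t
( id ) / id @ id & t
( id ) / id @ id & f
( id ) / id @ id & p
( id ) / id @ id & ( e )
( id ) / id @ id & ( t )
( id ) / id @ id & ( f )
( id ) / id @ id & ( p )
( id ) / id @ id & ( id )

[e [e [t [f [p ( [e [t [f [p id]]]] )] / [f [p id]]] @ [t [f [p id]]]]] & [t [f [p ( [e [t [f [p id]]]] )]]]]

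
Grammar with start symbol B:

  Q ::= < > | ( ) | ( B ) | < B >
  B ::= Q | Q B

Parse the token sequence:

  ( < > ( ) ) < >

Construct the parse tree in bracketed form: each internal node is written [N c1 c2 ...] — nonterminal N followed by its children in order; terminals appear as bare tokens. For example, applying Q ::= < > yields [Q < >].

B
Q B
( B ) B
( Q B ) B
( < > B ) B
( < > Q ) B
( < > ( ) ) B
( < > ( ) ) Q
( < > ( ) ) < >

[B [Q ( [B [Q < >] [B [Q ( )]]] )] [B [Q < >]]]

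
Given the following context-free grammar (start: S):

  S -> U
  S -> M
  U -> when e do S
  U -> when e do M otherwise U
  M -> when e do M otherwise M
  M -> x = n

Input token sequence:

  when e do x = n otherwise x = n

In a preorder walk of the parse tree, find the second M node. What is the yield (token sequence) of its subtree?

x = n

[S [M when e do [M x = n] otherwise [M x = n]]]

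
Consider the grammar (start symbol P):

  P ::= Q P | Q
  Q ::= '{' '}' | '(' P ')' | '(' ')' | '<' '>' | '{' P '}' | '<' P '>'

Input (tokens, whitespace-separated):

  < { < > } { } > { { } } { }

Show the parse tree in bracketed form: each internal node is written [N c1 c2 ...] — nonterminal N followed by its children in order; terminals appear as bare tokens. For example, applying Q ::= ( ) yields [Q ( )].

[P [Q < [P [Q { [P [Q < >]] }] [P [Q { }]]] >] [P [Q { [P [Q { }]] }] [P [Q { }]]]]

P
Q P
< P > P
< Q P > P
< { P } P > P
< { Q } P > P
< { < > } P > P
< { < > } Q > P
< { < > } { } > P
< { < > } { } > Q P
< { < > } { } > { P } P
< { < > } { } > { Q } P
< { < > } { } > { { } } P
< { < > } { } > { { } } Q
< { < > } { } > { { } } { }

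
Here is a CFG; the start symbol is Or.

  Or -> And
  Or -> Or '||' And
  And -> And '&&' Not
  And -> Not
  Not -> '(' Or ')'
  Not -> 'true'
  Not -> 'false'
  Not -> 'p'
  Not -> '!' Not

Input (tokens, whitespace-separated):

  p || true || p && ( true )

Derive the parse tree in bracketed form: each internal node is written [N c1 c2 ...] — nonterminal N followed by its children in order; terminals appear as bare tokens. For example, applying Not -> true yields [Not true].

Or
Or || And
Or || And || And
And || And || And
Not || And || And
p || And || And
p || Not || And
p || true || And
p || true || And && Not
p || true || Not && Not
p || true || p && Not
p || true || p && ( Or )
p || true || p && ( And )
p || true || p && ( Not )
p || true || p && ( true )

[Or [Or [Or [And [Not p]]] || [And [Not true]]] || [And [And [Not p]] && [Not ( [Or [And [Not true]]] )]]]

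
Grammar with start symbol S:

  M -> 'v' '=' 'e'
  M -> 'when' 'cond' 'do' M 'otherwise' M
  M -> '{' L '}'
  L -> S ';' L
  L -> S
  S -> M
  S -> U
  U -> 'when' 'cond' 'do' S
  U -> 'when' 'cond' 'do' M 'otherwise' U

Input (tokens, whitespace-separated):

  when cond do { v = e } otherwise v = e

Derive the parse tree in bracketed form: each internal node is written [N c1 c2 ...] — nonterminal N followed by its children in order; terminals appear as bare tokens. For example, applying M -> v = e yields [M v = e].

[S [M when cond do [M { [L [S [M v = e]]] }] otherwise [M v = e]]]

S
M
when cond do M otherwise M
when cond do { L } otherwise M
when cond do { S } otherwise M
when cond do { M } otherwise M
when cond do { v = e } otherwise M
when cond do { v = e } otherwise v = e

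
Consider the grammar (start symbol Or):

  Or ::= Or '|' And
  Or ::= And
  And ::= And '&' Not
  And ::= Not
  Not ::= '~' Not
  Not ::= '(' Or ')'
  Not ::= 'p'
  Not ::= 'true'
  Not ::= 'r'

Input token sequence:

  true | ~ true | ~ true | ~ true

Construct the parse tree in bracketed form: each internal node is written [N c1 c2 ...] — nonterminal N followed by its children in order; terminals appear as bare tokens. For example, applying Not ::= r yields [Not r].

Or
Or | And
Or | And | And
Or | And | And | And
And | And | And | And
Not | And | And | And
true | And | And | And
true | Not | And | And
true | ~ Not | And | And
true | ~ true | And | And
true | ~ true | Not | And
true | ~ true | ~ Not | And
true | ~ true | ~ true | And
true | ~ true | ~ true | Not
true | ~ true | ~ true | ~ Not
true | ~ true | ~ true | ~ true

[Or [Or [Or [Or [And [Not true]]] | [And [Not ~ [Not true]]]] | [And [Not ~ [Not true]]]] | [And [Not ~ [Not true]]]]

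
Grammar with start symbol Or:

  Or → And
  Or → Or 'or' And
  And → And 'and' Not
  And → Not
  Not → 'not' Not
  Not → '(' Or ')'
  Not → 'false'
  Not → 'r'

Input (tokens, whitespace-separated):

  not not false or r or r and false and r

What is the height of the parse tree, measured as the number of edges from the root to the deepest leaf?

7

[Or [Or [Or [And [Not not [Not not [Not false]]]]] or [And [Not r]]] or [And [And [And [Not r]] and [Not false]] and [Not r]]]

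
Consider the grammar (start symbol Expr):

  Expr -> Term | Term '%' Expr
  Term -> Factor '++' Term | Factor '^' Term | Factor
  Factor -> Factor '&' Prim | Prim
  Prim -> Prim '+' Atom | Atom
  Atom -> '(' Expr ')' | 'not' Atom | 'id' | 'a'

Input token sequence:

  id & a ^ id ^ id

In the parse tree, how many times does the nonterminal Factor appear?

4

[Expr [Term [Factor [Factor [Prim [Atom id]]] & [Prim [Atom a]]] ^ [Term [Factor [Prim [Atom id]]] ^ [Term [Factor [Prim [Atom id]]]]]]]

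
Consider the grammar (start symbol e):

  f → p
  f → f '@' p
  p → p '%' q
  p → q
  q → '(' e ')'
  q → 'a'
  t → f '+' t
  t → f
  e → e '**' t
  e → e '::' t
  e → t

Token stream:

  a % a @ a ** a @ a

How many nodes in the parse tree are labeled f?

[e [e [t [f [f [p [p [q a]] % [q a]]] @ [p [q a]]]]] ** [t [f [f [p [q a]]] @ [p [q a]]]]]

4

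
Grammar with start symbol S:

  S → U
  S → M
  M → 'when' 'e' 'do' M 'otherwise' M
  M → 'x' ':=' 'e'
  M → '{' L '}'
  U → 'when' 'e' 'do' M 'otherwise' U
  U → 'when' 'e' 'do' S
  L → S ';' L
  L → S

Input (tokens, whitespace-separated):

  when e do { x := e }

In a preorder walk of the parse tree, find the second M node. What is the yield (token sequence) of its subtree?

x := e

[S [U when e do [S [M { [L [S [M x := e]]] }]]]]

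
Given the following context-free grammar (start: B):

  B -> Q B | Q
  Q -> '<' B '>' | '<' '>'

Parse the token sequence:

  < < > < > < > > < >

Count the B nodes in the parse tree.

5

[B [Q < [B [Q < >] [B [Q < >] [B [Q < >]]]] >] [B [Q < >]]]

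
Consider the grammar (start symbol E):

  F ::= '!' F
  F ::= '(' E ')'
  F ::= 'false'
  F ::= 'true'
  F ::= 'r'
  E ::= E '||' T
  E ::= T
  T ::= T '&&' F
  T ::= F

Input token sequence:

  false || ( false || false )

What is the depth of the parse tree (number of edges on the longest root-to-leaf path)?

7

[E [E [T [F false]]] || [T [F ( [E [E [T [F false]]] || [T [F false]]] )]]]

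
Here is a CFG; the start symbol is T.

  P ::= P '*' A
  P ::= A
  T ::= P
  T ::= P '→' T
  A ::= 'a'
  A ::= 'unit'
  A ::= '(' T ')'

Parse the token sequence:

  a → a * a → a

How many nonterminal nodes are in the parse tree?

[T [P [A a]] → [T [P [P [A a]] * [A a]] → [T [P [A a]]]]]

11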